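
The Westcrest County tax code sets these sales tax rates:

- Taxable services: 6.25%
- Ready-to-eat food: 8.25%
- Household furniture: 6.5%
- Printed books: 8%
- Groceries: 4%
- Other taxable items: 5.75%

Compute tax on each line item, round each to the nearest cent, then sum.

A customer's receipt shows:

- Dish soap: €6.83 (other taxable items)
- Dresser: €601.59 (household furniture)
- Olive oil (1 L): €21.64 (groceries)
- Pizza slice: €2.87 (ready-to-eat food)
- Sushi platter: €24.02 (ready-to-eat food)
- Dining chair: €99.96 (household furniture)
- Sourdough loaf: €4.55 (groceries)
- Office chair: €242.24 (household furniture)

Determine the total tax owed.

€65.01

Dish soap €6.83: other taxable items → 5.75% → €0.39
Dresser €601.59: household furniture → 6.5% → €39.10
Olive oil (1 L) €21.64: groceries → 4% → €0.87
Pizza slice €2.87: ready-to-eat food → 8.25% → €0.24
Sushi platter €24.02: ready-to-eat food → 8.25% → €1.98
Dining chair €99.96: household furniture → 6.5% → €6.50
Sourdough loaf €4.55: groceries → 4% → €0.18
Office chair €242.24: household furniture → 6.5% → €15.75
Total tax = €0.39 + €39.10 + €0.87 + €0.24 + €1.98 + €6.50 + €0.18 + €15.75 = €65.01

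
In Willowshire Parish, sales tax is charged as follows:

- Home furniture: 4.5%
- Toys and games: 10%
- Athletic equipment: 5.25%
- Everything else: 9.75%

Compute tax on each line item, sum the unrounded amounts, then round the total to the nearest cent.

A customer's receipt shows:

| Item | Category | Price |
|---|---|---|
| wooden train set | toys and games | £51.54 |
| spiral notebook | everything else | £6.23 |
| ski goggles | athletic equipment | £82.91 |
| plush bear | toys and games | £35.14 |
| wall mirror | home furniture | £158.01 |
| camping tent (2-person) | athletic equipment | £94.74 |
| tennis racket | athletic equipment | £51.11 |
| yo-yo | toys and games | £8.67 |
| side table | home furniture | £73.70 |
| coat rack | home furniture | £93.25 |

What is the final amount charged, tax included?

Wooden train set £51.54: toys and games → 10% → £5.154
Spiral notebook £6.23: everything else → 9.75% → £0.607425
Ski goggles £82.91: athletic equipment → 5.25% → £4.352775
Plush bear £35.14: toys and games → 10% → £3.514
Wall mirror £158.01: home furniture → 4.5% → £7.11045
Camping tent (2-person) £94.74: athletic equipment → 5.25% → £4.97385
Tennis racket £51.11: athletic equipment → 5.25% → £2.683275
Yo-yo £8.67: toys and games → 10% → £0.867
Side table £73.70: home furniture → 4.5% → £3.3165
Coat rack £93.25: home furniture → 4.5% → £4.19625
Subtotal = £655.30; unrounded tax = £36.775525 → £36.78; total due = £692.08

£692.08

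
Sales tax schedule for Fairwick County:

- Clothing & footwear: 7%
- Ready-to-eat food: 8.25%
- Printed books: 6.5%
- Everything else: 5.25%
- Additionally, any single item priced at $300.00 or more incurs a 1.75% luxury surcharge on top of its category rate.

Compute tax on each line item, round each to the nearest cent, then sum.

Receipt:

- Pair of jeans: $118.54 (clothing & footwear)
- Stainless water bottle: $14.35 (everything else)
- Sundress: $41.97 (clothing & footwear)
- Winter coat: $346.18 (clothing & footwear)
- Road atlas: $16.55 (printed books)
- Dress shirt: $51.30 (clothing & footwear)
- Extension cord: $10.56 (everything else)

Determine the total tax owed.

$47.50

Pair of jeans $118.54: clothing & footwear → 7% → $8.30
Stainless water bottle $14.35: everything else → 5.25% → $0.75
Sundress $41.97: clothing & footwear → 7% → $2.94
Winter coat $346.18: clothing & footwear → 7% + 1.75% surcharge = 8.75% → $30.29
Road atlas $16.55: printed books → 6.5% → $1.08
Dress shirt $51.30: clothing & footwear → 7% → $3.59
Extension cord $10.56: everything else → 5.25% → $0.55
Total tax = $8.30 + $0.75 + $2.94 + $30.29 + $1.08 + $3.59 + $0.55 = $47.50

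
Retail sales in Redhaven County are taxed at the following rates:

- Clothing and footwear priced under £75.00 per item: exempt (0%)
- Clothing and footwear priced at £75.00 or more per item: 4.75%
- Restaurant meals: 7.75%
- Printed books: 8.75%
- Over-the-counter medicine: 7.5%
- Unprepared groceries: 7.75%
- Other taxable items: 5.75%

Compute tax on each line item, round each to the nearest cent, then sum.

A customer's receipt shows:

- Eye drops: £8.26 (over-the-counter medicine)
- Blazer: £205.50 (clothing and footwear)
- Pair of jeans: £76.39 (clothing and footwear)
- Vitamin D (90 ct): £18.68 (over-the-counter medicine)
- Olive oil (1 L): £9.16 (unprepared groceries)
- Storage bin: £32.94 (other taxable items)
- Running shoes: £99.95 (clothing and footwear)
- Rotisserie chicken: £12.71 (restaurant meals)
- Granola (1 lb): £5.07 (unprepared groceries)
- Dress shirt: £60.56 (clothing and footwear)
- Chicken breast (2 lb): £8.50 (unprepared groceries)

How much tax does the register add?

Eye drops £8.26: over-the-counter medicine → 7.5% → £0.62
Blazer £205.50: clothing and footwear, £75.00 or more → 4.75% → £9.76
Pair of jeans £76.39: clothing and footwear, £75.00 or more → 4.75% → £3.63
Vitamin D (90 ct) £18.68: over-the-counter medicine → 7.5% → £1.40
Olive oil (1 L) £9.16: unprepared groceries → 7.75% → £0.71
Storage bin £32.94: other taxable items → 5.75% → £1.89
Running shoes £99.95: clothing and footwear, £75.00 or more → 4.75% → £4.75
Rotisserie chicken £12.71: restaurant meals → 7.75% → £0.99
Granola (1 lb) £5.07: unprepared groceries → 7.75% → £0.39
Dress shirt £60.56: clothing and footwear, under £75.00 → 0% → £0.00
Chicken breast (2 lb) £8.50: unprepared groceries → 7.75% → £0.66
Total tax = £0.62 + £9.76 + £3.63 + £1.40 + £0.71 + £1.89 + £4.75 + £0.99 + £0.39 + £0.66 = £24.80

£24.80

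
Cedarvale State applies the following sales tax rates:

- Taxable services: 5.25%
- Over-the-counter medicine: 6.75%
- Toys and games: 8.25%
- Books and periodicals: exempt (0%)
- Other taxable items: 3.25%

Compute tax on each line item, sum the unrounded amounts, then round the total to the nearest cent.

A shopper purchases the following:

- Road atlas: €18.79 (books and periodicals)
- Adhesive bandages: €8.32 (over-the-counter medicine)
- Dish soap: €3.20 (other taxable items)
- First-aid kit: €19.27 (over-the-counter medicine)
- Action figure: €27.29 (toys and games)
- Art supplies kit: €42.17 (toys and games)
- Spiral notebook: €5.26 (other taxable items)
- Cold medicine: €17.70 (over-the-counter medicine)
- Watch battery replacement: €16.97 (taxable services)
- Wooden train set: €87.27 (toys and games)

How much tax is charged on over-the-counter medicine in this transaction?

Adhesive bandages €8.32: over-the-counter medicine → 6.75% → €0.5616
First-aid kit €19.27: over-the-counter medicine → 6.75% → €1.300725
Cold medicine €17.70: over-the-counter medicine → 6.75% → €1.19475
Tax on over-the-counter medicine: unrounded sum = €3.057075 → €3.06

€3.06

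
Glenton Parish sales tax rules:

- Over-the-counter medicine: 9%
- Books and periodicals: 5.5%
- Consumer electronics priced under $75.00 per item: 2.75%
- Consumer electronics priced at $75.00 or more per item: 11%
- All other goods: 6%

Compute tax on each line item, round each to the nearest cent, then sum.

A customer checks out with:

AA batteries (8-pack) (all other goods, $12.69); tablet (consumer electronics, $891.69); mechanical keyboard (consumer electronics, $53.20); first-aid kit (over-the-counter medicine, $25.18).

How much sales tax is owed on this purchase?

AA batteries (8-pack) $12.69: all other goods → 6% → $0.76
Tablet $891.69: consumer electronics, $75.00 or more → 11% → $98.09
Mechanical keyboard $53.20: consumer electronics, under $75.00 → 2.75% → $1.46
First-aid kit $25.18: over-the-counter medicine → 9% → $2.27
Total tax = $0.76 + $98.09 + $1.46 + $2.27 = $102.58

$102.58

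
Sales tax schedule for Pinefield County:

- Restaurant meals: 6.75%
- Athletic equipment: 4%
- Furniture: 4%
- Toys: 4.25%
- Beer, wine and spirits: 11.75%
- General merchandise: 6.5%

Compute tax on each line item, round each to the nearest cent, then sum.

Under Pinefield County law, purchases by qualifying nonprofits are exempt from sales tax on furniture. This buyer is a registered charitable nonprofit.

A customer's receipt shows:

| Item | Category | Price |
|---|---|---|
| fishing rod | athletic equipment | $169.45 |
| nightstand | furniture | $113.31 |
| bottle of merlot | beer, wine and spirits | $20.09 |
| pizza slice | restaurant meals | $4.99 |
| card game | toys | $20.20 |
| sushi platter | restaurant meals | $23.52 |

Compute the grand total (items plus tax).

$363.49

Fishing rod $169.45: athletic equipment → 4% → $6.78
Nightstand $113.31: furniture, buyer-exempt → 0% → $0.00
Bottle of merlot $20.09: beer, wine and spirits → 11.75% → $2.36
Pizza slice $4.99: restaurant meals → 6.75% → $0.34
Card game $20.20: toys → 4.25% → $0.86
Sushi platter $23.52: restaurant meals → 6.75% → $1.59
Subtotal = $351.56; tax = $11.93; total due = $363.49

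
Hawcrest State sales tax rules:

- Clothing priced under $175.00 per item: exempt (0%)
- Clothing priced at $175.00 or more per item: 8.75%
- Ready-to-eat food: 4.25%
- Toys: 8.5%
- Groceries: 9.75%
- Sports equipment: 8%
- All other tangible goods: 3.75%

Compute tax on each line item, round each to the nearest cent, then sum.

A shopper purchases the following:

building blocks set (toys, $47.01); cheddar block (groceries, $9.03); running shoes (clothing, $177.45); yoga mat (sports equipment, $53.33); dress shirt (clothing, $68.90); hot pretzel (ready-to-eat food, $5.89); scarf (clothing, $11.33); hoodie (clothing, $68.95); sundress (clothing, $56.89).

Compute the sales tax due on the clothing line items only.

$15.53

Running shoes $177.45: clothing, $175.00 or more → 8.75% → $15.53
Dress shirt $68.90: clothing, under $175.00 → 0% → $0.00
Scarf $11.33: clothing, under $175.00 → 0% → $0.00
Hoodie $68.95: clothing, under $175.00 → 0% → $0.00
Sundress $56.89: clothing, under $175.00 → 0% → $0.00
Tax on clothing = $15.53 + $0.00 + $0.00 + $0.00 + $0.00 = $15.53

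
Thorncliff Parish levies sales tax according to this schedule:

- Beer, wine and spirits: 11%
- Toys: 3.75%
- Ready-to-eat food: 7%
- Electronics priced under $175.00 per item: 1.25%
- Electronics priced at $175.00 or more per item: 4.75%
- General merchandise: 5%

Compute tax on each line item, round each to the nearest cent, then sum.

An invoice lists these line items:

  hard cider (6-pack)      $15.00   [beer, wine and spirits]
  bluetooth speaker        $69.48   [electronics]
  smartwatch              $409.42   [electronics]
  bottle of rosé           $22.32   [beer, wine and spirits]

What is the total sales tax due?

Hard cider (6-pack) $15.00: beer, wine and spirits → 11% → $1.65
Bluetooth speaker $69.48: electronics, under $175.00 → 1.25% → $0.87
Smartwatch $409.42: electronics, $175.00 or more → 4.75% → $19.45
Bottle of rosé $22.32: beer, wine and spirits → 11% → $2.46
Total tax = $1.65 + $0.87 + $19.45 + $2.46 = $24.43

$24.43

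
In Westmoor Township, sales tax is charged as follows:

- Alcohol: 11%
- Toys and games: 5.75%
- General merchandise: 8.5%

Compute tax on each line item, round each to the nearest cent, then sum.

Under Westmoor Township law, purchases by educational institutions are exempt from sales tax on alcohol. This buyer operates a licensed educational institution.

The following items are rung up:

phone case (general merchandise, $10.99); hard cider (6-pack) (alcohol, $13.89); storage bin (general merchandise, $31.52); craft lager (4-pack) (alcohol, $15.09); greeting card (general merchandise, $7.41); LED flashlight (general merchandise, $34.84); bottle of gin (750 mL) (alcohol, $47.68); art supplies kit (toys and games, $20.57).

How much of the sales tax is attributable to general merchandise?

Phone case $10.99: general merchandise → 8.5% → $0.93
Storage bin $31.52: general merchandise → 8.5% → $2.68
Greeting card $7.41: general merchandise → 8.5% → $0.63
LED flashlight $34.84: general merchandise → 8.5% → $2.96
Tax on general merchandise = $0.93 + $2.68 + $0.63 + $2.96 = $7.20

$7.20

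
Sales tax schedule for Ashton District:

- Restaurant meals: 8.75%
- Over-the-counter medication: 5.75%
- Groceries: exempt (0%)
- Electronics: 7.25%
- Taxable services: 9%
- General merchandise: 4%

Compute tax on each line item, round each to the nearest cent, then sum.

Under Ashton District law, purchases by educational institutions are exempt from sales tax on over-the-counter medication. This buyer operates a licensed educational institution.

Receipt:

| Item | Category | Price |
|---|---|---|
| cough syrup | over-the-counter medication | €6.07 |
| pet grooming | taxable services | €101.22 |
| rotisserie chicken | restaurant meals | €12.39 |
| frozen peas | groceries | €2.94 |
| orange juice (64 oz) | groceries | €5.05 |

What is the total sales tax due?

€10.19

Cough syrup €6.07: over-the-counter medication, buyer-exempt → 0% → €0.00
Pet grooming €101.22: taxable services → 9% → €9.11
Rotisserie chicken €12.39: restaurant meals → 8.75% → €1.08
Frozen peas €2.94: groceries → 0% → €0.00
Orange juice (64 oz) €5.05: groceries → 0% → €0.00
Total tax = €9.11 + €1.08 = €10.19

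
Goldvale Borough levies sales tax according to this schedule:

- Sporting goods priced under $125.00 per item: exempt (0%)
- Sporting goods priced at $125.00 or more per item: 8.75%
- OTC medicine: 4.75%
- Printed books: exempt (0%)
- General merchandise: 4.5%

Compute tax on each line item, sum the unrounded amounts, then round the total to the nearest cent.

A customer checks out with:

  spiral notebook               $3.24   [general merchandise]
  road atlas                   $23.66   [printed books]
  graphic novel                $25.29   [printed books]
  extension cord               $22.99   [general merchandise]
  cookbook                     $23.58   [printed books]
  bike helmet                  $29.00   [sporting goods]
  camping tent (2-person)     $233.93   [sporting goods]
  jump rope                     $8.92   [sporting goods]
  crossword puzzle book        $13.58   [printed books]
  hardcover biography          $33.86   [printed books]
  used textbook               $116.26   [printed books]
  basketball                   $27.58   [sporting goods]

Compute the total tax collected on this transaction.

Spiral notebook $3.24: general merchandise → 4.5% → $0.1458
Road atlas $23.66: printed books → 0% → $0.00
Graphic novel $25.29: printed books → 0% → $0.00
Extension cord $22.99: general merchandise → 4.5% → $1.03455
Cookbook $23.58: printed books → 0% → $0.00
Bike helmet $29.00: sporting goods, under $125.00 → 0% → $0.00
Camping tent (2-person) $233.93: sporting goods, $125.00 or more → 8.75% → $20.468875
Jump rope $8.92: sporting goods, under $125.00 → 0% → $0.00
Crossword puzzle book $13.58: printed books → 0% → $0.00
Hardcover biography $33.86: printed books → 0% → $0.00
Used textbook $116.26: printed books → 0% → $0.00
Basketball $27.58: sporting goods, under $125.00 → 0% → $0.00
Unrounded tax sum = $21.649225 → $21.65

$21.65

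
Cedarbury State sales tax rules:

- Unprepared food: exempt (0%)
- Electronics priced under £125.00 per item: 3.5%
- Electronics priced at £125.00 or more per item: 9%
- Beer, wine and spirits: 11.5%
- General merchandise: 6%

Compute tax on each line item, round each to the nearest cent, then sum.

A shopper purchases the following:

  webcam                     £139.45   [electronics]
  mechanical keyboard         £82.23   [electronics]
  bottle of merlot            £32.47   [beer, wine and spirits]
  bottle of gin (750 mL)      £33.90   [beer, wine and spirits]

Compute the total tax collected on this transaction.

£23.06

Webcam £139.45: electronics, £125.00 or more → 9% → £12.55
Mechanical keyboard £82.23: electronics, under £125.00 → 3.5% → £2.88
Bottle of merlot £32.47: beer, wine and spirits → 11.5% → £3.73
Bottle of gin (750 mL) £33.90: beer, wine and spirits → 11.5% → £3.90
Total tax = £12.55 + £2.88 + £3.73 + £3.90 = £23.06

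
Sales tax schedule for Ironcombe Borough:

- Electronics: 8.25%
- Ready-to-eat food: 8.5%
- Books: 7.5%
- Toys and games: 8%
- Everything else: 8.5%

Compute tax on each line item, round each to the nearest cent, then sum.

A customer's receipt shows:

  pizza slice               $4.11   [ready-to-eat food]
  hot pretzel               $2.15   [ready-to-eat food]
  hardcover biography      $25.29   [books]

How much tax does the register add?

$2.43

Pizza slice $4.11: ready-to-eat food → 8.5% → $0.35
Hot pretzel $2.15: ready-to-eat food → 8.5% → $0.18
Hardcover biography $25.29: books → 7.5% → $1.90
Total tax = $0.35 + $0.18 + $1.90 = $2.43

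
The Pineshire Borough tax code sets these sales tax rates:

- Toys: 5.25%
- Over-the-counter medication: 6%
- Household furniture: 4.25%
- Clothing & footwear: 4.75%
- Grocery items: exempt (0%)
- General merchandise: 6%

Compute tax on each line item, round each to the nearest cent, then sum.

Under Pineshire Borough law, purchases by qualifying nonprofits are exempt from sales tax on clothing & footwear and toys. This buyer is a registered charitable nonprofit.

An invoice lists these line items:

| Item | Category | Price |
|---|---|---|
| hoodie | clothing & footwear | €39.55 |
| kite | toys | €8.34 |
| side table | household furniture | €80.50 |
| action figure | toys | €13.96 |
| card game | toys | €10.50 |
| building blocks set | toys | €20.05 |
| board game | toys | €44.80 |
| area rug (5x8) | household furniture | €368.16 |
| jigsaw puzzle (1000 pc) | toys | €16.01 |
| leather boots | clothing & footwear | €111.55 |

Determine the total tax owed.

Hoodie €39.55: clothing & footwear, buyer-exempt → 0% → €0.00
Kite €8.34: toys, buyer-exempt → 0% → €0.00
Side table €80.50: household furniture → 4.25% → €3.42
Action figure €13.96: toys, buyer-exempt → 0% → €0.00
Card game €10.50: toys, buyer-exempt → 0% → €0.00
Building blocks set €20.05: toys, buyer-exempt → 0% → €0.00
Board game €44.80: toys, buyer-exempt → 0% → €0.00
Area rug (5x8) €368.16: household furniture → 4.25% → €15.65
Jigsaw puzzle (1000 pc) €16.01: toys, buyer-exempt → 0% → €0.00
Leather boots €111.55: clothing & footwear, buyer-exempt → 0% → €0.00
Total tax = €3.42 + €15.65 = €19.07

€19.07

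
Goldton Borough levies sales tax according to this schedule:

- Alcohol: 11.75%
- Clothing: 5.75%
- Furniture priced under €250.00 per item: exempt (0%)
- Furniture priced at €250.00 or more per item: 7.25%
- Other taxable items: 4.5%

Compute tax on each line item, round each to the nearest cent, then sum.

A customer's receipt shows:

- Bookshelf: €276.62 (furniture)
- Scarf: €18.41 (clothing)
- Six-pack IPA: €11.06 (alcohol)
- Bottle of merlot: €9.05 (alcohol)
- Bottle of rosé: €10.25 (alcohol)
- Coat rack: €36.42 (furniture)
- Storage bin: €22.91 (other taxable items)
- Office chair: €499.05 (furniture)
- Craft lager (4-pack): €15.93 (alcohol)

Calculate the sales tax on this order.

€63.75

Bookshelf €276.62: furniture, €250.00 or more → 7.25% → €20.05
Scarf €18.41: clothing → 5.75% → €1.06
Six-pack IPA €11.06: alcohol → 11.75% → €1.30
Bottle of merlot €9.05: alcohol → 11.75% → €1.06
Bottle of rosé €10.25: alcohol → 11.75% → €1.20
Coat rack €36.42: furniture, under €250.00 → 0% → €0.00
Storage bin €22.91: other taxable items → 4.5% → €1.03
Office chair €499.05: furniture, €250.00 or more → 7.25% → €36.18
Craft lager (4-pack) €15.93: alcohol → 11.75% → €1.87
Total tax = €20.05 + €1.06 + €1.30 + €1.06 + €1.20 + €1.03 + €36.18 + €1.87 = €63.75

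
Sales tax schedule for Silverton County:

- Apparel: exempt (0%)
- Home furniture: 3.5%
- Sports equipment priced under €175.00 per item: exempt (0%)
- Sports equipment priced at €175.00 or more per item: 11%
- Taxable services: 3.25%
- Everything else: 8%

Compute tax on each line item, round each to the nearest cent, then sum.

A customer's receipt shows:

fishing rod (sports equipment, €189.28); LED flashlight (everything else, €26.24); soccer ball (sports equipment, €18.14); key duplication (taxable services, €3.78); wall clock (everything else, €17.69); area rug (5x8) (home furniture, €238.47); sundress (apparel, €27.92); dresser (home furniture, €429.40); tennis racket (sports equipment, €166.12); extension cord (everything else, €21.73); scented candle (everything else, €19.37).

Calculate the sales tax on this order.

Fishing rod €189.28: sports equipment, €175.00 or more → 11% → €20.82
LED flashlight €26.24: everything else → 8% → €2.10
Soccer ball €18.14: sports equipment, under €175.00 → 0% → €0.00
Key duplication €3.78: taxable services → 3.25% → €0.12
Wall clock €17.69: everything else → 8% → €1.42
Area rug (5x8) €238.47: home furniture → 3.5% → €8.35
Sundress €27.92: apparel → 0% → €0.00
Dresser €429.40: home furniture → 3.5% → €15.03
Tennis racket €166.12: sports equipment, under €175.00 → 0% → €0.00
Extension cord €21.73: everything else → 8% → €1.74
Scented candle €19.37: everything else → 8% → €1.55
Total tax = €20.82 + €2.10 + €0.12 + €1.42 + €8.35 + €15.03 + €1.74 + €1.55 = €51.13

€51.13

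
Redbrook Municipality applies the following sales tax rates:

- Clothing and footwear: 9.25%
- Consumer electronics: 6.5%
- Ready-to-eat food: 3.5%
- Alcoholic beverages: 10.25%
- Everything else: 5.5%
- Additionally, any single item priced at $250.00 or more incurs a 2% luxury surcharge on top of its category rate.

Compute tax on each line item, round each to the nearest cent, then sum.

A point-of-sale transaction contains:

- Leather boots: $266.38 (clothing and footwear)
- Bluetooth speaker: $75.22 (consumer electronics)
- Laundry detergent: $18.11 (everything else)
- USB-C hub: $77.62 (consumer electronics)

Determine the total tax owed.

$40.91

Leather boots $266.38: clothing and footwear → 9.25% + 2% surcharge = 11.25% → $29.97
Bluetooth speaker $75.22: consumer electronics → 6.5% → $4.89
Laundry detergent $18.11: everything else → 5.5% → $1.00
USB-C hub $77.62: consumer electronics → 6.5% → $5.05
Total tax = $29.97 + $4.89 + $1.00 + $5.05 = $40.91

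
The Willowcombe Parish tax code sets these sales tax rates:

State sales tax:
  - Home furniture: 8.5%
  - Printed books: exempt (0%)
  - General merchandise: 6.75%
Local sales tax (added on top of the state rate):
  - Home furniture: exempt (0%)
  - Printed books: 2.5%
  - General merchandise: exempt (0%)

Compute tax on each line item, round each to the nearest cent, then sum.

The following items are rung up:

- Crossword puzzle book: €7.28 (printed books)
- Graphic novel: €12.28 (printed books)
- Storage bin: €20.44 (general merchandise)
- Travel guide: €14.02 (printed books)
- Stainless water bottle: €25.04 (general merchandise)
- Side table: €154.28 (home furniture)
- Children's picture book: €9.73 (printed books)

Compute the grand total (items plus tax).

€260.33

Crossword puzzle book €7.28: printed books → 0% + 2.5% local = 2.5% → €0.18
Graphic novel €12.28: printed books → 0% + 2.5% local = 2.5% → €0.31
Storage bin €20.44: general merchandise → 6.75% + 0% local = 6.75% → €1.38
Travel guide €14.02: printed books → 0% + 2.5% local = 2.5% → €0.35
Stainless water bottle €25.04: general merchandise → 6.75% + 0% local = 6.75% → €1.69
Side table €154.28: home furniture → 8.5% + 0% local = 8.5% → €13.11
Children's picture book €9.73: printed books → 0% + 2.5% local = 2.5% → €0.24
Subtotal = €243.07; tax = €17.26; total due = €260.33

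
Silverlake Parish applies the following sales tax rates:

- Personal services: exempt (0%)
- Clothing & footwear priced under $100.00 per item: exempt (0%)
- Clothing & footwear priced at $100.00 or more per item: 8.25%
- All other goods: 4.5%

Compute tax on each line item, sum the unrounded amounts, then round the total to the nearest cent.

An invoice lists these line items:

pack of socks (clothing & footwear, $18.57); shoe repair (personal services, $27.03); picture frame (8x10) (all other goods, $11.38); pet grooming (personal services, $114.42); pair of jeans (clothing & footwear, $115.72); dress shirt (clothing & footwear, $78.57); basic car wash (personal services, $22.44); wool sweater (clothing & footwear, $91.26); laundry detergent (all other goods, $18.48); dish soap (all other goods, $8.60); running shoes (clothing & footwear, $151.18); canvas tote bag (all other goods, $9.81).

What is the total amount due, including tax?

$691.65

Pack of socks $18.57: clothing & footwear, under $100.00 → 0% → $0.00
Shoe repair $27.03: personal services → 0% → $0.00
Picture frame (8x10) $11.38: all other goods → 4.5% → $0.5121
Pet grooming $114.42: personal services → 0% → $0.00
Pair of jeans $115.72: clothing & footwear, $100.00 or more → 8.25% → $9.5469
Dress shirt $78.57: clothing & footwear, under $100.00 → 0% → $0.00
Basic car wash $22.44: personal services → 0% → $0.00
Wool sweater $91.26: clothing & footwear, under $100.00 → 0% → $0.00
Laundry detergent $18.48: all other goods → 4.5% → $0.8316
Dish soap $8.60: all other goods → 4.5% → $0.387
Running shoes $151.18: clothing & footwear, $100.00 or more → 8.25% → $12.47235
Canvas tote bag $9.81: all other goods → 4.5% → $0.44145
Subtotal = $667.46; unrounded tax = $24.1914 → $24.19; total due = $691.65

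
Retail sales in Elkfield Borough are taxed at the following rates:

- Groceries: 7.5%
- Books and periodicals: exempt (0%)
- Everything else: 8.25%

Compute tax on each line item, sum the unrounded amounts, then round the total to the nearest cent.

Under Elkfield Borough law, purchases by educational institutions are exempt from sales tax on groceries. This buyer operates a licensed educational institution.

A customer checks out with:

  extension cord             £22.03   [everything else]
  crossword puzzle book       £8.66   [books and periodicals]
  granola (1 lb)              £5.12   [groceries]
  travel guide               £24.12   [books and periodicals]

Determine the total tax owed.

£1.82

Extension cord £22.03: everything else → 8.25% → £1.817475
Crossword puzzle book £8.66: books and periodicals → 0% → £0.00
Granola (1 lb) £5.12: groceries, buyer-exempt → 0% → £0.00
Travel guide £24.12: books and periodicals → 0% → £0.00
Unrounded tax sum = £1.817475 → £1.82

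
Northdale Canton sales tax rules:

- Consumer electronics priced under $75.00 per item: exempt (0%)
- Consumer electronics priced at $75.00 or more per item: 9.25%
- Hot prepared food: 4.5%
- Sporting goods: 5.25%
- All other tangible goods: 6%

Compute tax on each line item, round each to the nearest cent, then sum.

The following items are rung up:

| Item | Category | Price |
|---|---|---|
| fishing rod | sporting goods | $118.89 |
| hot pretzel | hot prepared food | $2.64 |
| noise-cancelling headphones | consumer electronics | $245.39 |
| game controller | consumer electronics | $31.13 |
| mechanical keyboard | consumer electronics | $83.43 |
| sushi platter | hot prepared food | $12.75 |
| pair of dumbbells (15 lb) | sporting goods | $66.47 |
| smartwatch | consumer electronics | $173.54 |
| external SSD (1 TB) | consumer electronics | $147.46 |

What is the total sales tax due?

$70.53

Fishing rod $118.89: sporting goods → 5.25% → $6.24
Hot pretzel $2.64: hot prepared food → 4.5% → $0.12
Noise-cancelling headphones $245.39: consumer electronics, $75.00 or more → 9.25% → $22.70
Game controller $31.13: consumer electronics, under $75.00 → 0% → $0.00
Mechanical keyboard $83.43: consumer electronics, $75.00 or more → 9.25% → $7.72
Sushi platter $12.75: hot prepared food → 4.5% → $0.57
Pair of dumbbells (15 lb) $66.47: sporting goods → 5.25% → $3.49
Smartwatch $173.54: consumer electronics, $75.00 or more → 9.25% → $16.05
External SSD (1 TB) $147.46: consumer electronics, $75.00 or more → 9.25% → $13.64
Total tax = $6.24 + $0.12 + $22.70 + $7.72 + $0.57 + $3.49 + $16.05 + $13.64 = $70.53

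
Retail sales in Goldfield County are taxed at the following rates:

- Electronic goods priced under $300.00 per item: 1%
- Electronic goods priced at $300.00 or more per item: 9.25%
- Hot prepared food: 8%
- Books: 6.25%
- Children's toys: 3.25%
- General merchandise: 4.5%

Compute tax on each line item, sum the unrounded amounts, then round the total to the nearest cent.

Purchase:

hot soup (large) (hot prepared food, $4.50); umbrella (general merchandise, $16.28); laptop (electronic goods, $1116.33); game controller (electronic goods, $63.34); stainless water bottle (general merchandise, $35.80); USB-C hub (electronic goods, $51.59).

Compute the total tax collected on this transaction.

$107.11

Hot soup (large) $4.50: hot prepared food → 8% → $0.36
Umbrella $16.28: general merchandise → 4.5% → $0.7326
Laptop $1116.33: electronic goods, $300.00 or more → 9.25% → $103.260525
Game controller $63.34: electronic goods, under $300.00 → 1% → $0.6334
Stainless water bottle $35.80: general merchandise → 4.5% → $1.611
USB-C hub $51.59: electronic goods, under $300.00 → 1% → $0.5159
Unrounded tax sum = $107.113425 → $107.11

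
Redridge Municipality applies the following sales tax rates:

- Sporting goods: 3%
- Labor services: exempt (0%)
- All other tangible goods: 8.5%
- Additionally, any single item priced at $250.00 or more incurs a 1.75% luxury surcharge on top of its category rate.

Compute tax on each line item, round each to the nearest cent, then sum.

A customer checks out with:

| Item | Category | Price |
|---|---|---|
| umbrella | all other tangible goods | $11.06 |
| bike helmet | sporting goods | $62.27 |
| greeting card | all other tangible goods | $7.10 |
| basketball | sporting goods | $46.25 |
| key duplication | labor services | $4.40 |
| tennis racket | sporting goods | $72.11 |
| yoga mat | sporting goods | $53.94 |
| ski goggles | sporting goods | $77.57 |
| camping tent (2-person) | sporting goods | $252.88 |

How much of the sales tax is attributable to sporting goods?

$21.38

Bike helmet $62.27: sporting goods → 3% → $1.87
Basketball $46.25: sporting goods → 3% → $1.39
Tennis racket $72.11: sporting goods → 3% → $2.16
Yoga mat $53.94: sporting goods → 3% → $1.62
Ski goggles $77.57: sporting goods → 3% → $2.33
Camping tent (2-person) $252.88: sporting goods → 3% + 1.75% surcharge = 4.75% → $12.01
Tax on sporting goods = $1.87 + $1.39 + $2.16 + $1.62 + $2.33 + $12.01 = $21.38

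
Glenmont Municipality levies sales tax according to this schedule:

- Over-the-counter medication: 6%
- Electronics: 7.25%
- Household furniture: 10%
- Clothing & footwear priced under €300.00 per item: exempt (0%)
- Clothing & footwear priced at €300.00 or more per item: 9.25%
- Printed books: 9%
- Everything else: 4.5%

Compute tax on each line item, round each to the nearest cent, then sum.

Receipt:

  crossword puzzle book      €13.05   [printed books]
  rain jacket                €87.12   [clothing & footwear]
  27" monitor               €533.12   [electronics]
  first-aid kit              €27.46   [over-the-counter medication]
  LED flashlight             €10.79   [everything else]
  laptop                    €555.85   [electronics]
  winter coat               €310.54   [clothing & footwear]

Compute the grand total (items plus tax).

Crossword puzzle book €13.05: printed books → 9% → €1.17
Rain jacket €87.12: clothing & footwear, under €300.00 → 0% → €0.00
27" monitor €533.12: electronics → 7.25% → €38.65
First-aid kit €27.46: over-the-counter medication → 6% → €1.65
LED flashlight €10.79: everything else → 4.5% → €0.49
Laptop €555.85: electronics → 7.25% → €40.30
Winter coat €310.54: clothing & footwear, €300.00 or more → 9.25% → €28.72
Subtotal = €1537.93; tax = €110.98; total due = €1648.91

€1648.91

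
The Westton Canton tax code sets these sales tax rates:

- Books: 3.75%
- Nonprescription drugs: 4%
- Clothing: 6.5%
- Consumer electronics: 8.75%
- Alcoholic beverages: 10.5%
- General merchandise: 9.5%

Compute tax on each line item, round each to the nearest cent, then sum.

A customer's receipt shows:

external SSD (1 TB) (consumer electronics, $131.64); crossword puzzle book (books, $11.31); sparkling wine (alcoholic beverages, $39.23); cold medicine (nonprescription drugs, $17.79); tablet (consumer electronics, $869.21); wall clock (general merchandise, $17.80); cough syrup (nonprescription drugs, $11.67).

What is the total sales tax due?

External SSD (1 TB) $131.64: consumer electronics → 8.75% → $11.52
Crossword puzzle book $11.31: books → 3.75% → $0.42
Sparkling wine $39.23: alcoholic beverages → 10.5% → $4.12
Cold medicine $17.79: nonprescription drugs → 4% → $0.71
Tablet $869.21: consumer electronics → 8.75% → $76.06
Wall clock $17.80: general merchandise → 9.5% → $1.69
Cough syrup $11.67: nonprescription drugs → 4% → $0.47
Total tax = $11.52 + $0.42 + $4.12 + $0.71 + $76.06 + $1.69 + $0.47 = $94.99

$94.99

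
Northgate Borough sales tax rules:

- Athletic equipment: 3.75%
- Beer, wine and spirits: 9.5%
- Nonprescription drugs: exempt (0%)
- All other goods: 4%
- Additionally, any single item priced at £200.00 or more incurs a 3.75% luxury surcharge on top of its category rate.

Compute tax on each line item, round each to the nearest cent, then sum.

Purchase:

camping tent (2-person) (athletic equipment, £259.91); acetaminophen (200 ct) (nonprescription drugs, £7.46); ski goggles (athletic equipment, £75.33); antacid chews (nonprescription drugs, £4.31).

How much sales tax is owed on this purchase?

Camping tent (2-person) £259.91: athletic equipment → 3.75% + 3.75% surcharge = 7.5% → £19.49
Acetaminophen (200 ct) £7.46: nonprescription drugs → 0% → £0.00
Ski goggles £75.33: athletic equipment → 3.75% → £2.82
Antacid chews £4.31: nonprescription drugs → 0% → £0.00
Total tax = £19.49 + £2.82 = £22.31

£22.31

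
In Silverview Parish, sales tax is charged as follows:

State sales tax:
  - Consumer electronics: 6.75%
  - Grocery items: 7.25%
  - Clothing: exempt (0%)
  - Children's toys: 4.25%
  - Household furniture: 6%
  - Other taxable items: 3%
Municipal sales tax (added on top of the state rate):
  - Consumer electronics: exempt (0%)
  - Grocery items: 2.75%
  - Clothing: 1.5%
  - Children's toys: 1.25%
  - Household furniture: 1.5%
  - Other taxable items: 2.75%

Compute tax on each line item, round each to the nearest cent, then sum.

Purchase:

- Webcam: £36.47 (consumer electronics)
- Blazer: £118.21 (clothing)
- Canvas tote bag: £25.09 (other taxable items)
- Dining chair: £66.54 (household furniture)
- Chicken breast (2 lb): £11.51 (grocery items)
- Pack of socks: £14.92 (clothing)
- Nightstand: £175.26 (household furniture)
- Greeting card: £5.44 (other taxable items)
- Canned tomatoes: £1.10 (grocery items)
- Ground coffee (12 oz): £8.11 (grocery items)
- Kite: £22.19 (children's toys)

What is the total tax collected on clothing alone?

£1.99

Blazer £118.21: clothing → 0% + 1.5% municipal = 1.5% → £1.77
Pack of socks £14.92: clothing → 0% + 1.5% municipal = 1.5% → £0.22
Tax on clothing = £1.77 + £0.22 = £1.99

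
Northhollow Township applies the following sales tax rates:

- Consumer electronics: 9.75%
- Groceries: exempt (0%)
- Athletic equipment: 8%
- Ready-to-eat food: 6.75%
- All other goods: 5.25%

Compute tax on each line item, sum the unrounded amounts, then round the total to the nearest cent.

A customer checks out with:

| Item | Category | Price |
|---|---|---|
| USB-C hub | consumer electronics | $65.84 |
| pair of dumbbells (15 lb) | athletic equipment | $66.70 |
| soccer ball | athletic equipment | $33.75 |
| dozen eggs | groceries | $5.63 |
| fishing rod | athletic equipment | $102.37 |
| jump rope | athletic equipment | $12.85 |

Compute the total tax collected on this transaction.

$23.67

USB-C hub $65.84: consumer electronics → 9.75% → $6.4194
Pair of dumbbells (15 lb) $66.70: athletic equipment → 8% → $5.336
Soccer ball $33.75: athletic equipment → 8% → $2.70
Dozen eggs $5.63: groceries → 0% → $0.00
Fishing rod $102.37: athletic equipment → 8% → $8.1896
Jump rope $12.85: athletic equipment → 8% → $1.028
Unrounded tax sum = $23.673 → $23.67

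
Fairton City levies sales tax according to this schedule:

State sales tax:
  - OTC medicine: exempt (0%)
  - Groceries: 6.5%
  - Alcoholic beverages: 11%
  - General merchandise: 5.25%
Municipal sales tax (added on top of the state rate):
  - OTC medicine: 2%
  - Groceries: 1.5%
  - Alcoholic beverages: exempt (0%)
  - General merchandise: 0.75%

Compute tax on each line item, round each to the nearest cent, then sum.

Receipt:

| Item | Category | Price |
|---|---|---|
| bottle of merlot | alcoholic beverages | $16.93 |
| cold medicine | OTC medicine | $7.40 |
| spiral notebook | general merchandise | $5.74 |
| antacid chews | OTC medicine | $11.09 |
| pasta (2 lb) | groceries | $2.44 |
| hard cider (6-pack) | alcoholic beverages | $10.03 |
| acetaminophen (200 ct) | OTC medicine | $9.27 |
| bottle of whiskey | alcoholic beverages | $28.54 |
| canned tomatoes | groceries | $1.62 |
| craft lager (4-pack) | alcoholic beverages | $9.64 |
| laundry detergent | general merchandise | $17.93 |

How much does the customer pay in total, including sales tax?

$130.10

Bottle of merlot $16.93: alcoholic beverages → 11% + 0% municipal = 11% → $1.86
Cold medicine $7.40: OTC medicine → 0% + 2% municipal = 2% → $0.15
Spiral notebook $5.74: general merchandise → 5.25% + 0.75% municipal = 6% → $0.34
Antacid chews $11.09: OTC medicine → 0% + 2% municipal = 2% → $0.22
Pasta (2 lb) $2.44: groceries → 6.5% + 1.5% municipal = 8% → $0.20
Hard cider (6-pack) $10.03: alcoholic beverages → 11% + 0% municipal = 11% → $1.10
Acetaminophen (200 ct) $9.27: OTC medicine → 0% + 2% municipal = 2% → $0.19
Bottle of whiskey $28.54: alcoholic beverages → 11% + 0% municipal = 11% → $3.14
Canned tomatoes $1.62: groceries → 6.5% + 1.5% municipal = 8% → $0.13
Craft lager (4-pack) $9.64: alcoholic beverages → 11% + 0% municipal = 11% → $1.06
Laundry detergent $17.93: general merchandise → 5.25% + 0.75% municipal = 6% → $1.08
Subtotal = $120.63; tax = $9.47; total due = $130.10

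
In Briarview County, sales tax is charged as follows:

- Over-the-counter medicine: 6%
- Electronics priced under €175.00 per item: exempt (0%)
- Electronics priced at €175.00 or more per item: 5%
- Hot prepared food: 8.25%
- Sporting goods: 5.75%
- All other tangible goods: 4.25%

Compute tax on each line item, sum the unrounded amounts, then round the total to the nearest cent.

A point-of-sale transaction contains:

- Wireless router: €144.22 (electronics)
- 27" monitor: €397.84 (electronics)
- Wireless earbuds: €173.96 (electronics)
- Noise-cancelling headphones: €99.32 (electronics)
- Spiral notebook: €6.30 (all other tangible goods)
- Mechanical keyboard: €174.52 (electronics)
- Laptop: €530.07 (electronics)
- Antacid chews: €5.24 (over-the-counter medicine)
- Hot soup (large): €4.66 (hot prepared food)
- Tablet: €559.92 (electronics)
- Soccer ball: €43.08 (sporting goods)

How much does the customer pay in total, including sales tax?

Wireless router €144.22: electronics, under €175.00 → 0% → €0.00
27" monitor €397.84: electronics, €175.00 or more → 5% → €19.892
Wireless earbuds €173.96: electronics, under €175.00 → 0% → €0.00
Noise-cancelling headphones €99.32: electronics, under €175.00 → 0% → €0.00
Spiral notebook €6.30: all other tangible goods → 4.25% → €0.26775
Mechanical keyboard €174.52: electronics, under €175.00 → 0% → €0.00
Laptop €530.07: electronics, €175.00 or more → 5% → €26.5035
Antacid chews €5.24: over-the-counter medicine → 6% → €0.3144
Hot soup (large) €4.66: hot prepared food → 8.25% → €0.38445
Tablet €559.92: electronics, €175.00 or more → 5% → €27.996
Soccer ball €43.08: sporting goods → 5.75% → €2.4771
Subtotal = €2139.13; unrounded tax = €77.8352 → €77.84; total due = €2216.97

€2216.97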